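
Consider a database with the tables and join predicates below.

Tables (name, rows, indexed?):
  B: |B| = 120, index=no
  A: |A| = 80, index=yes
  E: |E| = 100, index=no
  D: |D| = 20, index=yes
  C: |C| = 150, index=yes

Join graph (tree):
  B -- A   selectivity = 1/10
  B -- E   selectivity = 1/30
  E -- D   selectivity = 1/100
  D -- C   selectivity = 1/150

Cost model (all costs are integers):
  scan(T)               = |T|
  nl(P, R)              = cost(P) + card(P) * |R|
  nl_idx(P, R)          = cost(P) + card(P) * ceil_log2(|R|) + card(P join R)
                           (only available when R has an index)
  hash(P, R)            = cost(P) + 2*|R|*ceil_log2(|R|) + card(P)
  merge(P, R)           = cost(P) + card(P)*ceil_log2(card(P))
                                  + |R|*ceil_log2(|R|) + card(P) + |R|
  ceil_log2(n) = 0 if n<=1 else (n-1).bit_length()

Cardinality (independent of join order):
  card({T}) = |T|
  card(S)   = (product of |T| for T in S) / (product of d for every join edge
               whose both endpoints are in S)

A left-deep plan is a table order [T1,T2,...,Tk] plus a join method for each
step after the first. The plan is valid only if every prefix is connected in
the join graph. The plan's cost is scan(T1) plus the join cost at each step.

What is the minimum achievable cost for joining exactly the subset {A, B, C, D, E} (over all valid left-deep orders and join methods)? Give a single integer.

Selinger DP over subsets of {A,B,C,D,E}:
  {B}: scan cost=120, card=120
  {A}: scan cost=80, card=80
  {E}: scan cost=100, card=100
  {D}: scan cost=20, card=20
  {C}: scan cost=150, card=150
  {AB}: card=960; try (A,hash)→1360, (B,merge)→1680, (A,merge)→1720, (B,hash)→1840, (A,nl_idx)→1920, (B,nl)→9680 …(+1); best=1360 via (A,hash)
  {BE}: card=400; try (E,hash)→1640, (B,merge)→1860, (E,merge)→1880, (B,hash)→1880, (B,nl)→12100, (E,nl)→12120; best=1640 via (E,hash)
  {DE}: card=20; try (D,hash)→400, (D,nl_idx)→620, (E,merge)→940, (D,merge)→1020, (E,hash)→1440, (E,nl)→2020 …(+1); best=400 via (D,hash)
  {CD}: card=20; try (C,nl_idx)→200, (D,hash)→500, (D,nl_idx)→920, (C,merge)→1490, (D,merge)→1620, (C,hash)→2440 …(+2); best=200 via (C,nl_idx)
  {ABE}: card=3200; try (A,hash)→3160, (E,hash)→3720, (A,merge)→6280, (A,nl_idx)→7640, (E,merge)→12720, (A,nl)→33640 …(+1); best=3160 via (A,hash)
  {BDE}: card=80; try (B,merge)→1480, (B,hash)→2100, (D,hash)→2240, (B,nl)→2800, (D,nl_idx)→3720, (D,merge)→5760 …(+1); best=1480 via (B,merge)
  {CDE}: card=20; try (C,nl_idx)→580, (E,merge)→1120, (E,hash)→1620, (C,merge)→1870, (E,nl)→2200, (C,hash)→2820 …(+1); best=580 via (C,nl_idx)
  {ABDE}: card=640; try (A,hash)→2680, (A,nl_idx)→2680, (A,merge)→2760, (D,hash)→6560, (A,nl)→7880, (D,nl_idx)→19800 …(+2); best=2680 via (A,hash)
  {BCDE}: card=80; try (B,merge)→1660, (C,nl_idx)→2200, (B,hash)→2280, (B,nl)→2980, (C,merge)→3470, (C,hash)→3960 …(+1); best=1660 via (B,merge)
  {ABCDE}: card=640; try (A,hash)→2860, (A,nl_idx)→2860, (A,merge)→2940, (C,hash)→5720, (A,nl)→8060, (C,nl_idx)→8440 …(+2); best=2860 via (A,hash)

2860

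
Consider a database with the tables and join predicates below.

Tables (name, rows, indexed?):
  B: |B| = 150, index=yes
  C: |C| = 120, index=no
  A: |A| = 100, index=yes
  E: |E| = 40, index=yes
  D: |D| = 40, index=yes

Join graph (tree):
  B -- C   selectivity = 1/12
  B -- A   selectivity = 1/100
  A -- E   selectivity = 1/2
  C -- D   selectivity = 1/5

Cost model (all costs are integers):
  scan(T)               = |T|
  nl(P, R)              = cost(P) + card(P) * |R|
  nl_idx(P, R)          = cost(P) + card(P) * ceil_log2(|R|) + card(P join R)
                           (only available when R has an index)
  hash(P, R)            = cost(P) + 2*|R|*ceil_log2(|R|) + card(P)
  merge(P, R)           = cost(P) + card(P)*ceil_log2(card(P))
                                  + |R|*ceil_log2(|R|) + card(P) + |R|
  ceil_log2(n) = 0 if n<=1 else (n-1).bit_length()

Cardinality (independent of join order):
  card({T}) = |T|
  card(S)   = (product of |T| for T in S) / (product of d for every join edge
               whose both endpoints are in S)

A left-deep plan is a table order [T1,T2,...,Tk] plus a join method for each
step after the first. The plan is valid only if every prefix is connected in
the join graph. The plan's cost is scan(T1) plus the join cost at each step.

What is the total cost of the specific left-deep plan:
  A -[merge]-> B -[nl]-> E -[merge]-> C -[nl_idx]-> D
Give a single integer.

step 1: scan A: cost=100, card=100
step 2: join B via merge
    card(P join B) = 100*150/(100) = 150
    cost = 100 + 100*7 + 150*8 + 100 + 150 = 2250
step 3: join E via nl
    card(P join E) = 150*40/(2) = 3000
    cost = 2250 + 150*40 = 8250
step 4: join C via merge
    card(P join C) = 3000*120/(12) = 30000
    cost = 8250 + 3000*12 + 120*7 + 3000 + 120 = 48210
step 5: join D via nl_idx
    card(P join D) = 30000*40/(5) = 240000
    cost = 48210 + 30000*6 + 240000 = 468210

468210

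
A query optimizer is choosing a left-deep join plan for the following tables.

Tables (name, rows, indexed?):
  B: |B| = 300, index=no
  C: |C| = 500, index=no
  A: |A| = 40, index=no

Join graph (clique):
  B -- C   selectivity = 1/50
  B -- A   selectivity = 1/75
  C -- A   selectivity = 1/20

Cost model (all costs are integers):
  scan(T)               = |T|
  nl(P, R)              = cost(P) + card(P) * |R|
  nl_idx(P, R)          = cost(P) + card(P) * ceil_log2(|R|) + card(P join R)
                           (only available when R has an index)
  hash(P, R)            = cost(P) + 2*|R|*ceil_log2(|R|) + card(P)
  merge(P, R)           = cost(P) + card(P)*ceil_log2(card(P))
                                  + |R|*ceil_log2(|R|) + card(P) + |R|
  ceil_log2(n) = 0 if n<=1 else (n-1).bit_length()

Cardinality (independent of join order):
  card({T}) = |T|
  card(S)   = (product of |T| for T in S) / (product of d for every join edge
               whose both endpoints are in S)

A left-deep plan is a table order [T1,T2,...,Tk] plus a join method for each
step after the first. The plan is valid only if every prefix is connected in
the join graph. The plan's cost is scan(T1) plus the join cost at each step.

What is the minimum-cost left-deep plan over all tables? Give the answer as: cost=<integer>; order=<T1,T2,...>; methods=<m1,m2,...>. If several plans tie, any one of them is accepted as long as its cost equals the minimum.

cost=7520; order=B,A,C; methods=hash,merge

Selinger DP (subsets sized 1..n):
  {B}: scan cost=300, card=300
  {C}: scan cost=500, card=500
  {A}: scan cost=40, card=40
  {BC}: card=3000; try (B,hash)→6400, (C,merge)→8300, (B,merge)→8500, (C,hash)→9600, (C,nl)→150300, (B,nl)→150500; best=6400 via (B,hash)
  {AB}: card=160; try (A,hash)→1080, (B,merge)→3320, (A,merge)→3580, (B,hash)→5480, (B,nl)→12040, (A,nl)→12300; best=1080 via (A,hash)
  {AC}: card=1000; try (A,hash)→1480, (C,merge)→5320, (A,merge)→5780, (C,hash)→9080, (C,nl)→20040, (A,nl)→20500; best=1480 via (A,hash)
  {ABC}: card=80; try (C,merge)→7520, (B,hash)→7880, (A,hash)→9880, (C,hash)→10240, (B,merge)→15480, (A,merge)→45680 …(+3); best=7520 via (C,merge)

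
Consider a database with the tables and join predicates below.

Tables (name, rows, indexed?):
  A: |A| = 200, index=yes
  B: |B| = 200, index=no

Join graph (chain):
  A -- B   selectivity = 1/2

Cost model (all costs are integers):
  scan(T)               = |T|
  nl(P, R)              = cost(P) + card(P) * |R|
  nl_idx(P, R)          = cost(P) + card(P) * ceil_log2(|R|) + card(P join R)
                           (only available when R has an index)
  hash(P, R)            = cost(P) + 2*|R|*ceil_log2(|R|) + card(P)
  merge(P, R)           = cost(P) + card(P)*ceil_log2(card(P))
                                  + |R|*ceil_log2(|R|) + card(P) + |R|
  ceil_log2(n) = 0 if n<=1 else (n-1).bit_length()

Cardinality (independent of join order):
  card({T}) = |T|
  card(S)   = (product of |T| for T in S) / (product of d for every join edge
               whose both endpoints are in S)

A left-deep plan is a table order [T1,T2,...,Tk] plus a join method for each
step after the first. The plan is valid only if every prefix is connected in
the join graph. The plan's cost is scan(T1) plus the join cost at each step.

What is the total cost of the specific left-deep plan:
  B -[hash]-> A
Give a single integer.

3600

step 1: scan B: cost=200, card=200
step 2: join A via hash
    card(P join A) = 200*200/(2) = 20000
    cost = 200 + 2*200*8 + 200 = 3600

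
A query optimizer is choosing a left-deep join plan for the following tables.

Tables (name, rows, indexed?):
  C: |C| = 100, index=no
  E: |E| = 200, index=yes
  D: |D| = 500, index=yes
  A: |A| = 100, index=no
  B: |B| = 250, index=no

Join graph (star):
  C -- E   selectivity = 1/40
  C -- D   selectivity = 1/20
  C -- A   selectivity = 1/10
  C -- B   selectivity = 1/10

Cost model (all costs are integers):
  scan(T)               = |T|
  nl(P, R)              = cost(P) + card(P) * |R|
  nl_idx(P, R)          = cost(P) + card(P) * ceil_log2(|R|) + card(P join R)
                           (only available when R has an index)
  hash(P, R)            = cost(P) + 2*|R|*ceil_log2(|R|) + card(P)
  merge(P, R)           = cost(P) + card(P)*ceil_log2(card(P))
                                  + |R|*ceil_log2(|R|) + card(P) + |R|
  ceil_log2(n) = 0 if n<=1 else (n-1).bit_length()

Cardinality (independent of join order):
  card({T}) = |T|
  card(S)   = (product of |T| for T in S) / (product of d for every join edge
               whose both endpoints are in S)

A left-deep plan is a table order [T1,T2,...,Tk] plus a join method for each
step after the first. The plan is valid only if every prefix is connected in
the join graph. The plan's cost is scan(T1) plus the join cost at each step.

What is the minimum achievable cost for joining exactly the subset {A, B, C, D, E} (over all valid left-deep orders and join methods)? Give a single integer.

Selinger DP over subsets of {A,B,C,D,E}:
  {C}: scan cost=100, card=100
  {E}: scan cost=200, card=200
  {D}: scan cost=500, card=500
  {A}: scan cost=100, card=100
  {B}: scan cost=250, card=250
  {CE}: card=500; try (E,nl_idx)→1400, (C,hash)→1800, (E,merge)→2700, (C,merge)→2800, (E,hash)→3400, (E,nl)→20100 …(+1); best=1400 via (E,nl_idx)
  {CD}: card=2500; try (C,hash)→2400, (D,nl_idx)→3500, (D,merge)→5900, (C,merge)→6300, (D,hash)→9200, (D,nl)→50100 …(+1); best=2400 via (C,hash)
  {AC}: card=1000; try (C,hash)→1600, (A,hash)→1600, (C,merge)→1700, (A,merge)→1700, (C,nl)→10100, (A,nl)→10100; best=1600 via (C,hash)
  {BC}: card=2500; try (C,hash)→1900, (B,merge)→3150, (C,merge)→3300, (B,hash)→4200, (B,nl)→25100, (C,nl)→25250; best=1900 via (C,hash)
  {CDE}: card=12500; try (E,hash)→8100, (D,hash)→10900, (D,merge)→11400, (D,nl_idx)→18400, (E,nl_idx)→34900, (E,merge)→36700 …(+2); best=8100 via (E,hash)
  {ACE}: card=5000; try (A,hash)→3300, (E,hash)→5800, (A,merge)→7200, (E,merge)→14400, (E,nl_idx)→14600, (A,nl)→51400 …(+1); best=3300 via (A,hash)
  {BCE}: card=12500; try (B,hash)→5900, (E,hash)→7600, (B,merge)→8650, (E,nl_idx)→34400, (E,merge)→36200, (B,nl)→126400 …(+1); best=5900 via (B,hash)
  {ACD}: card=25000; try (A,hash)→6300, (D,hash)→11600, (D,merge)→17600, (D,nl_idx)→35600, (A,merge)→35700, (A,nl)→252400 …(+1); best=6300 via (A,hash)
  {BCD}: card=62500; try (B,hash)→8900, (D,hash)→13400, (B,merge)→37150, (D,merge)→39400, (D,nl_idx)→86900, (B,nl)→627400 …(+1); best=8900 via (B,hash)
  {ABC}: card=25000; try (A,hash)→5800, (B,hash)→6600, (B,merge)→14850, (A,merge)→35200, (B,nl)→251600, (A,nl)→251900; best=5800 via (A,hash)
  {ACDE}: card=125000; try (D,hash)→17300, (A,hash)→22000, (E,hash)→34500, (D,merge)→78300, (D,nl_idx)→173300, (A,merge)→196400 …(+5); best=17300 via (D,hash)
  {BCDE}: card=312500; try (B,hash)→24600, (D,hash)→27400, (E,hash)→74600, (B,merge)→197850, (D,merge)→198400, (D,nl_idx)→430900 …(+5); best=24600 via (B,hash)
  {ABCE}: card=125000; try (B,hash)→12300, (A,hash)→19800, (E,hash)→34000, (B,merge)→75550, (A,merge)→194200, (E,nl_idx)→330800 …(+4); best=12300 via (B,hash)
  {ABCD}: card=625000; try (B,hash)→35300, (D,hash)→39800, (A,hash)→72800, (B,merge)→408550, (D,merge)→410800, (D,nl_idx)→855800 …(+4); best=35300 via (B,hash)
  {ABCDE}: card=3125000; try (D,hash)→146300, (B,hash)→146300, (A,hash)→338500, (E,hash)→663500, (D,merge)→2267300, (B,merge)→2269550 …(+8); best=146300 via (D,hash)

146300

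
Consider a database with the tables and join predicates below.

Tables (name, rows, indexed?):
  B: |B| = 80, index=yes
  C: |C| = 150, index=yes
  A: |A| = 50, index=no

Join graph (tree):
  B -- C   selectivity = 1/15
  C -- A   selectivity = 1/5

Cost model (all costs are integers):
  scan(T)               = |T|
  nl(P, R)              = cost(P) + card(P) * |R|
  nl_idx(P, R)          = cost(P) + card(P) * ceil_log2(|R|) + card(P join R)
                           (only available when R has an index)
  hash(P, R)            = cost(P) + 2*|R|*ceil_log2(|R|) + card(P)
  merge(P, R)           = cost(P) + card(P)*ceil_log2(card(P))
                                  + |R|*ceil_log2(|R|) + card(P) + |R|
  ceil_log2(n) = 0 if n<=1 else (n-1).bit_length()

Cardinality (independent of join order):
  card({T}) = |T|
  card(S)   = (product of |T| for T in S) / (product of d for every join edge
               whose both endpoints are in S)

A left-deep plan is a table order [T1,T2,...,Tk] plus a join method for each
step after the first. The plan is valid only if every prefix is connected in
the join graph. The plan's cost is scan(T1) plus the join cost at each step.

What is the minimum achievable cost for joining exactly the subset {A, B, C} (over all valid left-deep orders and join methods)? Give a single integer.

2820

Selinger DP over subsets of {A,B,C}:
  {B}: scan cost=80, card=80
  {C}: scan cost=150, card=150
  {A}: scan cost=50, card=50
  {BC}: card=800; try (B,hash)→1420, (C,nl_idx)→1520, (B,nl_idx)→2000, (C,merge)→2070, (B,merge)→2140, (C,hash)→2560 …(+2); best=1420 via (B,hash)
  {AC}: card=1500; try (A,hash)→900, (C,merge)→1750, (A,merge)→1850, (C,nl_idx)→1950, (C,hash)→2500, (C,nl)→7550 …(+1); best=900 via (A,hash)
  {ABC}: card=8000; try (A,hash)→2820, (B,hash)→3520, (A,merge)→10570, (B,nl_idx)→19400, (B,merge)→19540, (A,nl)→41420 …(+1); best=2820 via (A,hash)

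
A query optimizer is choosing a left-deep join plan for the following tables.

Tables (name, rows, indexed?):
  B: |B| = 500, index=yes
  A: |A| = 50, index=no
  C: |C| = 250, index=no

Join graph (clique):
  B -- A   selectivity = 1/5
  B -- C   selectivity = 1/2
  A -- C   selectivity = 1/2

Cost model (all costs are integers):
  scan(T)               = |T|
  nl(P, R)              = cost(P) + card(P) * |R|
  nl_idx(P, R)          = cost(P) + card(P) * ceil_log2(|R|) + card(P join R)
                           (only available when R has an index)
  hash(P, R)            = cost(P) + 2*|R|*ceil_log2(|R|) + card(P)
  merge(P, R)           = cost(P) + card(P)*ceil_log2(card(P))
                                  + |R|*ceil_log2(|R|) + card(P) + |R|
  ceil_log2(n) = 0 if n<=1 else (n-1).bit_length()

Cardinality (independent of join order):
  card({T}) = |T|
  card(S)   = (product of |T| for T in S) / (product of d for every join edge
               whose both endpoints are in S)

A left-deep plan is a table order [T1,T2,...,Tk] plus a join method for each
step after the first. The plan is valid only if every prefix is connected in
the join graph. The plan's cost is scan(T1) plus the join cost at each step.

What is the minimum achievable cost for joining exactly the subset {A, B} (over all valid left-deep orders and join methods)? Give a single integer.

1600

Selinger DP over subsets of {A,B}:
  {B}: scan cost=500, card=500
  {A}: scan cost=50, card=50
  {AB}: card=5000; try (A,hash)→1600, (B,merge)→5400, (B,nl_idx)→5500, (A,merge)→5850, (B,hash)→9100, (B,nl)→25050 …(+1); best=1600 via (A,hash)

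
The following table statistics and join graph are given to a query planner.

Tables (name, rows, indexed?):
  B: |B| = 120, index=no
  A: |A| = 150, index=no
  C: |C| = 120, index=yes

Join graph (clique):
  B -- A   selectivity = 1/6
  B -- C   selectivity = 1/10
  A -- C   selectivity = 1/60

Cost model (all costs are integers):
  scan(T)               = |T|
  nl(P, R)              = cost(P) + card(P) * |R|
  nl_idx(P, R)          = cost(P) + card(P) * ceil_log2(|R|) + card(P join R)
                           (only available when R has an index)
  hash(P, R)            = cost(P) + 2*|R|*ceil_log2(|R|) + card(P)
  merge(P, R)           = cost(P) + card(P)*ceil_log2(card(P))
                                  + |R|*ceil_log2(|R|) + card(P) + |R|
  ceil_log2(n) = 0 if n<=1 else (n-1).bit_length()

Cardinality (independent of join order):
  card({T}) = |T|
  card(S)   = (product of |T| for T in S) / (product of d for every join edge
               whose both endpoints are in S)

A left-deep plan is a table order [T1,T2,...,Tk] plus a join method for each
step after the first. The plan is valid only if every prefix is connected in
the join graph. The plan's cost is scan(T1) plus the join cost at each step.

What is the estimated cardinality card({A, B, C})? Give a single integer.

600

Tables in S: A(150), B(120), C(120)
Edges inside S: B-A(d=6), B-C(d=10), A-C(d=60)
numerator = 150 * 120 * 120 = 2160000
denominator = 6 * 10 * 60 = 3600
card(S) = 2160000 / 3600 = 600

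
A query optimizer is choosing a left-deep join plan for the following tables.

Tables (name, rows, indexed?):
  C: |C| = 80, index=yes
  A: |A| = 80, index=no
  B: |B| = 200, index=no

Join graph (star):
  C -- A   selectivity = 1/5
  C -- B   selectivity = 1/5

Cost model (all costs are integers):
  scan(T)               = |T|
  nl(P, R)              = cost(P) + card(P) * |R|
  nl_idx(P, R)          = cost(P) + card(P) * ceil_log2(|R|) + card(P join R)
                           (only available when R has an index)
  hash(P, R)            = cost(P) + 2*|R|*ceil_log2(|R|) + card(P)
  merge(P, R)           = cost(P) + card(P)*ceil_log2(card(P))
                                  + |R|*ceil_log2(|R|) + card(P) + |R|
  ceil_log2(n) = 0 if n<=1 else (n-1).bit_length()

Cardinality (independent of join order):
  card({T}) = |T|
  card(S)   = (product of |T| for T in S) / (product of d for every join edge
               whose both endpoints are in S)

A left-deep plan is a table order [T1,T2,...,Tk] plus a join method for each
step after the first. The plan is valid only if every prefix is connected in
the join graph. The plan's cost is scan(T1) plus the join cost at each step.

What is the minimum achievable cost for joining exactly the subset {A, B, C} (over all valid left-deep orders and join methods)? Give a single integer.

5760

Selinger DP over subsets of {A,B,C}:
  {C}: scan cost=80, card=80
  {A}: scan cost=80, card=80
  {B}: scan cost=200, card=200
  {AC}: card=1280; try (C,hash)→1280, (A,hash)→1280, (C,merge)→1360, (A,merge)→1360, (C,nl_idx)→1920, (C,nl)→6480 …(+1); best=1280 via (C,hash)
  {BC}: card=3200; try (C,hash)→1520, (B,merge)→2520, (C,merge)→2640, (B,hash)→3360, (C,nl_idx)→4800, (B,nl)→16080 …(+1); best=1520 via (C,hash)
  {ABC}: card=51200; try (B,hash)→5760, (A,hash)→5840, (B,merge)→18440, (A,merge)→43760, (B,nl)→257280, (A,nl)→257520; best=5760 via (B,hash)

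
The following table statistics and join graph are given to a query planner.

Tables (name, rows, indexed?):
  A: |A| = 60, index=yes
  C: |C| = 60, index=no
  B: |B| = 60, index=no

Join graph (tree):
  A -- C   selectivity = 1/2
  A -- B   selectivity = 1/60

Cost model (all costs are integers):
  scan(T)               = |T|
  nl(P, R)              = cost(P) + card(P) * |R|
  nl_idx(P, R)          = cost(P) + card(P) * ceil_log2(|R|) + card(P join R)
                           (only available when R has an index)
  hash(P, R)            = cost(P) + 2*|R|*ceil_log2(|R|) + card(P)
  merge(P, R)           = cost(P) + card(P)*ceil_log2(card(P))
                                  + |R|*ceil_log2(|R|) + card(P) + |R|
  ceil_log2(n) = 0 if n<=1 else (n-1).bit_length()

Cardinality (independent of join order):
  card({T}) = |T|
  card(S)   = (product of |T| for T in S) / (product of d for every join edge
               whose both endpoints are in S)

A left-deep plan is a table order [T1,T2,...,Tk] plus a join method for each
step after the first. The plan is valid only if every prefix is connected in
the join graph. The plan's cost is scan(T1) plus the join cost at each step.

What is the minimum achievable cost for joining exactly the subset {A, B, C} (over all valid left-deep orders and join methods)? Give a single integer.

Selinger DP over subsets of {A,B,C}:
  {A}: scan cost=60, card=60
  {C}: scan cost=60, card=60
  {B}: scan cost=60, card=60
  {AC}: card=1800; try (C,hash)→840, (A,hash)→840, (C,merge)→900, (A,merge)→900, (A,nl_idx)→2220, (C,nl)→3660 …(+1); best=840 via (C,hash)
  {AB}: card=60; try (A,nl_idx)→480, (B,hash)→840, (A,hash)→840, (B,merge)→900, (A,merge)→900, (B,nl)→3660 …(+1); best=480 via (A,nl_idx)
  {ABC}: card=1800; try (C,hash)→1260, (C,merge)→1320, (B,hash)→3360, (C,nl)→4080, (B,merge)→22860, (B,nl)→108840; best=1260 via (C,hash)

1260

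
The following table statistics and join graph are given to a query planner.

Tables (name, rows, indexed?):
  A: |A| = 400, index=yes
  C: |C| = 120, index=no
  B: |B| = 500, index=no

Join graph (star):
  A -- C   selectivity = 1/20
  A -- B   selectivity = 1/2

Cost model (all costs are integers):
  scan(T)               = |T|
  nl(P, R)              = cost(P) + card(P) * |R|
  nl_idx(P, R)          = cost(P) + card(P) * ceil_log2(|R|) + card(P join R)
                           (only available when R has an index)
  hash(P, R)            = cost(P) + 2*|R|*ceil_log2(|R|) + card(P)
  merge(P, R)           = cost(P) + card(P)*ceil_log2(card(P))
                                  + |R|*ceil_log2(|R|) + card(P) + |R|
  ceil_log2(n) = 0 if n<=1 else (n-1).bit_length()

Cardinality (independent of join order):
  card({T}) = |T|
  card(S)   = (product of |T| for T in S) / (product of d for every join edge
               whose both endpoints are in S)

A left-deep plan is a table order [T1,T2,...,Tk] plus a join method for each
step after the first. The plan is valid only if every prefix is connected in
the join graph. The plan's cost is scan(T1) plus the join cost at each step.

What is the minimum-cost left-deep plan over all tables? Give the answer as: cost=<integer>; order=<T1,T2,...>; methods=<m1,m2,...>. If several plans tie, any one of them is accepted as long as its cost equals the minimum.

cost=13880; order=A,C,B; methods=hash,hash

Selinger DP (subsets sized 1..n):
  {A}: scan cost=400, card=400
  {C}: scan cost=120, card=120
  {B}: scan cost=500, card=500
  {AC}: card=2400; try (C,hash)→2480, (A,nl_idx)→3600, (A,merge)→5080, (C,merge)→5360, (A,hash)→7440, (A,nl)→48120 …(+1); best=2480 via (C,hash)
  {AB}: card=100000; try (A,hash)→8200, (B,merge)→9400, (A,merge)→9500, (B,hash)→9800, (A,nl_idx)→105000, (B,nl)→200400 …(+1); best=8200 via (A,hash)
  {ABC}: card=600000; try (B,hash)→13880, (B,merge)→38680, (C,hash)→109880, (B,nl)→1202480, (C,merge)→1809160, (C,nl)→12008200; best=13880 via (B,hash)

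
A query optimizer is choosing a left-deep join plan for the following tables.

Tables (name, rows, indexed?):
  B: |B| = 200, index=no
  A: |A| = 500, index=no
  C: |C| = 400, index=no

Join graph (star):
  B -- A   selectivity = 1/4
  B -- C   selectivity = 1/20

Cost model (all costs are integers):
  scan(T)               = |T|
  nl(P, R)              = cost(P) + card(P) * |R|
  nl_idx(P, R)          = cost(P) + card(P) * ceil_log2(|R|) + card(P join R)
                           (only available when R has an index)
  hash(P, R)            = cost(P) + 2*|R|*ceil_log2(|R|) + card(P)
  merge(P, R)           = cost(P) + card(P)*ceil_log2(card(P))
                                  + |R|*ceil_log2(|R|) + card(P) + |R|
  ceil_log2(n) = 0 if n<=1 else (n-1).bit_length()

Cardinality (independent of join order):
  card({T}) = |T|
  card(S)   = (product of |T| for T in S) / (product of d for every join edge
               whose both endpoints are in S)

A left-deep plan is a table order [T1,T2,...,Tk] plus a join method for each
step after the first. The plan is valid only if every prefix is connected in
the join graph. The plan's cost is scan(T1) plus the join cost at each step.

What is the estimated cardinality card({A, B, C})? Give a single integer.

Tables in S: A(500), B(200), C(400)
Edges inside S: B-A(d=4), B-C(d=20)
numerator = 500 * 200 * 400 = 40000000
denominator = 4 * 20 = 80
card(S) = 40000000 / 80 = 500000

500000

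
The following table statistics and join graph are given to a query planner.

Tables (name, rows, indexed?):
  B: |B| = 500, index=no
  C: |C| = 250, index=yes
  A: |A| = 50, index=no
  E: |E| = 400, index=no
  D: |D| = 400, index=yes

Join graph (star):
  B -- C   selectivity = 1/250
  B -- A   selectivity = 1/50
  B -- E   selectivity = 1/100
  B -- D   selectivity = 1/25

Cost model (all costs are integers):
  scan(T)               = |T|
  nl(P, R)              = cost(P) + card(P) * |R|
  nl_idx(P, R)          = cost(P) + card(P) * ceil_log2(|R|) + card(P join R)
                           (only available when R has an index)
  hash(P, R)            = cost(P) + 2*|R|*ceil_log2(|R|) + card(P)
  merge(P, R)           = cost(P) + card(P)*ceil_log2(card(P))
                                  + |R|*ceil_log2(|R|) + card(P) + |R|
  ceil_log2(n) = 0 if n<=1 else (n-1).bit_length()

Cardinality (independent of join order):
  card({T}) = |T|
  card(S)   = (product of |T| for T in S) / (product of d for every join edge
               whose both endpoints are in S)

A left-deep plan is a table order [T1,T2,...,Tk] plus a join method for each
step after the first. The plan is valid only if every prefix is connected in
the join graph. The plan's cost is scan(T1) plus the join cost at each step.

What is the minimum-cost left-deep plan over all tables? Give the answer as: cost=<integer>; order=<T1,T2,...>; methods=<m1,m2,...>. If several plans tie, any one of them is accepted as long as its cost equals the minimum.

cost=23000; order=B,A,C,E,D; methods=hash,hash,hash,hash

Selinger DP (subsets sized 1..n):
  {B}: scan cost=500, card=500
  {C}: scan cost=250, card=250
  {A}: scan cost=50, card=50
  {E}: scan cost=400, card=400
  {D}: scan cost=400, card=400
  {BC}: card=500; try (C,hash)→5000, (C,nl_idx)→5000, (B,merge)→7500, (C,merge)→7750, (B,hash)→9500, (B,nl)→125250 …(+1); best=5000 via (C,hash)
  {AB}: card=500; try (A,hash)→1600, (B,merge)→5400, (A,merge)→5850, (B,hash)→9100, (B,nl)→25050, (A,nl)→25500; best=1600 via (A,hash)
  {BE}: card=2000; try (E,hash)→8200, (B,merge)→9400, (E,merge)→9500, (B,hash)→9800, (B,nl)→200400, (E,nl)→200500; best=8200 via (E,hash)
  {BD}: card=8000; try (D,hash)→8200, (B,merge)→9400, (D,merge)→9500, (B,hash)→9800, (D,nl_idx)→13000, (B,nl)→200400 …(+1); best=8200 via (D,hash)
  {ABC}: card=500; try (C,hash)→6100, (C,nl_idx)→6100, (A,hash)→6100, (C,merge)→8850, (A,merge)→10350, (A,nl)→30000 …(+1); best=6100 via (C,hash)
  {BCE}: card=2000; try (E,hash)→12700, (E,merge)→14000, (C,hash)→14200, (C,nl_idx)→26200, (C,merge)→34450, (E,nl)→205000 …(+1); best=12700 via (E,hash)
  {BCD}: card=8000; try (D,hash)→12700, (D,merge)→14000, (D,nl_idx)→17500, (C,hash)→20200, (C,nl_idx)→80200, (C,merge)→122450 …(+2); best=12700 via (D,hash)
  {ABE}: card=2000; try (E,hash)→9300, (E,merge)→10600, (A,hash)→10800, (A,merge)→32550, (A,nl)→108200, (E,nl)→201600; best=9300 via (E,hash)
  {ABD}: card=8000; try (D,hash)→9300, (D,merge)→10600, (D,nl_idx)→14100, (A,hash)→16800, (A,merge)→120550, (D,nl)→201600 …(+1); best=9300 via (D,hash)
  {BDE}: card=32000; try (D,hash)→17400, (E,hash)→23400, (D,merge)→36200, (D,nl_idx)→58200, (E,merge)→124200, (D,nl)→808200 …(+1); best=17400 via (D,hash)
  {ABCE}: card=2000; try (E,hash)→13800, (E,merge)→15100, (C,hash)→15300, (A,hash)→15300, (C,nl_idx)→27300, (C,merge)→35550 …(+4); best=13800 via (E,hash)
  {ABCD}: card=8000; try (D,hash)→13800, (D,merge)→15100, (D,nl_idx)→18600, (C,hash)→21300, (A,hash)→21300, (C,nl_idx)→81300 …(+5); best=13800 via (D,hash)
  {BCDE}: card=32000; try (D,hash)→21900, (E,hash)→27900, (D,merge)→40700, (C,hash)→53400, (D,nl_idx)→62700, (E,merge)→128700 …(+5); best=21900 via (D,hash)
  {ABDE}: card=32000; try (D,hash)→18500, (E,hash)→24500, (D,merge)→37300, (A,hash)→50000, (D,nl_idx)→59300, (E,merge)→125300 …(+4); best=18500 via (D,hash)
  {ABCDE}: card=32000; try (D,hash)→23000, (E,hash)→29000, (D,merge)→41800, (C,hash)→54500, (A,hash)→54500, (D,nl_idx)→63800 …(+8); best=23000 via (D,hash)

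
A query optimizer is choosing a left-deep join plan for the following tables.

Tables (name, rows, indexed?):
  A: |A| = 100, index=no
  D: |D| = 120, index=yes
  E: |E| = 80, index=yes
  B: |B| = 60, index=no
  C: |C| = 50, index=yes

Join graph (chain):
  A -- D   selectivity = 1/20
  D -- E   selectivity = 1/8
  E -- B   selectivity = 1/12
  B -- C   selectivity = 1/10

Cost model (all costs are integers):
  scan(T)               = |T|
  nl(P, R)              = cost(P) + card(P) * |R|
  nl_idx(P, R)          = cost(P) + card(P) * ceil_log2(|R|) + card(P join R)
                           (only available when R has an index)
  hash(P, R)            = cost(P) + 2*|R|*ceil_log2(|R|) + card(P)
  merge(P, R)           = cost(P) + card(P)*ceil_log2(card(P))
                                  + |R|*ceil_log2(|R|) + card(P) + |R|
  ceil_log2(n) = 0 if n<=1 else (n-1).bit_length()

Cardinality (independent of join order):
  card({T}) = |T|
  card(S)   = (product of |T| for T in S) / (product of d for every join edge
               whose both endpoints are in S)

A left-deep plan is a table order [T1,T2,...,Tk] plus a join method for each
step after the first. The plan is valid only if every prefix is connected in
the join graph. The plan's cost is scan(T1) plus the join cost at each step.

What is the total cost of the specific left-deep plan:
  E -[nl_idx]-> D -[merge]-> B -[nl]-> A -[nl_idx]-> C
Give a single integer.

step 1: scan E: cost=80, card=80
step 2: join D via nl_idx
    card(P join D) = 80*120/(8) = 1200
    cost = 80 + 80*7 + 1200 = 1840
step 3: join B via merge
    card(P join B) = 1200*60/(12) = 6000
    cost = 1840 + 1200*11 + 60*6 + 1200 + 60 = 16660
step 4: join A via nl
    card(P join A) = 6000*100/(20) = 30000
    cost = 16660 + 6000*100 = 616660
step 5: join C via nl_idx
    card(P join C) = 30000*50/(10) = 150000
    cost = 616660 + 30000*6 + 150000 = 946660

946660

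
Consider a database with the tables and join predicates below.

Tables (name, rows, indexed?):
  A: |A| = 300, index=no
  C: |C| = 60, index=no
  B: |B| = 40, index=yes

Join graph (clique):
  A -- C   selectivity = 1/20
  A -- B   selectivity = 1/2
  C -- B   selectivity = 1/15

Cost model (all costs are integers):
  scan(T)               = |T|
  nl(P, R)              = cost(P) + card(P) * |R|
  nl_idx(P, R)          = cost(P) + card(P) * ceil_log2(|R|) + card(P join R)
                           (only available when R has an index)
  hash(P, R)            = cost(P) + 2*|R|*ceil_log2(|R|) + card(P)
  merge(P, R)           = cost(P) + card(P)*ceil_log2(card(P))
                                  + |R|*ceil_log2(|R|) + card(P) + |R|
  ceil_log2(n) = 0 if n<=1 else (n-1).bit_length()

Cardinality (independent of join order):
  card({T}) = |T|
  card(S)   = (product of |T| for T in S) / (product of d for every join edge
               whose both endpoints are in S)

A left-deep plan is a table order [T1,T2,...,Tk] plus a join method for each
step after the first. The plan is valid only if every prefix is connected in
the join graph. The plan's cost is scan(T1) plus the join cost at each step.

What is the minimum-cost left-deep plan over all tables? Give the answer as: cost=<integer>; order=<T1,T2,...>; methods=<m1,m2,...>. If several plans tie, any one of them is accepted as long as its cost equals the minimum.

cost=2700; order=A,C,B; methods=hash,hash

Selinger DP (subsets sized 1..n):
  {A}: scan cost=300, card=300
  {C}: scan cost=60, card=60
  {B}: scan cost=40, card=40
  {AC}: card=900; try (C,hash)→1320, (A,merge)→3480, (C,merge)→3720, (A,hash)→5520, (A,nl)→18060, (C,nl)→18300; best=1320 via (C,hash)
  {AB}: card=6000; try (B,hash)→1080, (A,merge)→3320, (B,merge)→3580, (A,hash)→5480, (B,nl_idx)→8100, (A,nl)→12040 …(+1); best=1080 via (B,hash)
  {BC}: card=160; try (B,nl_idx)→580, (B,hash)→600, (C,merge)→740, (B,merge)→760, (C,hash)→800, (C,nl)→2440 …(+1); best=580 via (B,nl_idx)
  {ABC}: card=1200; try (B,hash)→2700, (A,merge)→5020, (A,hash)→6140, (C,hash)→7800, (B,nl_idx)→7920, (B,merge)→11500 …(+4); best=2700 via (B,hash)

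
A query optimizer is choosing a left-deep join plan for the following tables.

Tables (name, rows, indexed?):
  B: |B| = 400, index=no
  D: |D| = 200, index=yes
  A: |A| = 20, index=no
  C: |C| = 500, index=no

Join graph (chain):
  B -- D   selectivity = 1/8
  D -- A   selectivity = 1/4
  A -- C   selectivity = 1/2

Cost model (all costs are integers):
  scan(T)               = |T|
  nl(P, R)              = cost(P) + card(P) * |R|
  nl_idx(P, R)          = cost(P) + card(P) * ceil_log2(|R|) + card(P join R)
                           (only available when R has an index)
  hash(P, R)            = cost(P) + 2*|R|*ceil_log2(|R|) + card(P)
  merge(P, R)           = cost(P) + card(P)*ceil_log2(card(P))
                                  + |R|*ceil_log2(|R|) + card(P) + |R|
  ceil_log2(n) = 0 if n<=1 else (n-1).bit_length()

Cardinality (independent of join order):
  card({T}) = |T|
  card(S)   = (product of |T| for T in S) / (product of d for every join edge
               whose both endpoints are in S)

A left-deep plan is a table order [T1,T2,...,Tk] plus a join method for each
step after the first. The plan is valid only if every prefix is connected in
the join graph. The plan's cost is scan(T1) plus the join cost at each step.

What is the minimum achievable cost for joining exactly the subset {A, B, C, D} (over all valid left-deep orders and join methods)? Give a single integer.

Selinger DP over subsets of {A,B,C,D}:
  {B}: scan cost=400, card=400
  {D}: scan cost=200, card=200
  {A}: scan cost=20, card=20
  {C}: scan cost=500, card=500
  {BD}: card=10000; try (D,hash)→4000, (B,merge)→6000, (D,merge)→6200, (B,hash)→7600, (D,nl_idx)→13600, (B,nl)→80200 …(+1); best=4000 via (D,hash)
  {AD}: card=1000; try (A,hash)→600, (D,nl_idx)→1180, (D,merge)→1940, (A,merge)→2120, (D,hash)→3240, (D,nl)→4020 …(+1); best=600 via (A,hash)
  {AC}: card=5000; try (A,hash)→1200, (C,merge)→5140, (A,merge)→5620, (C,hash)→9040, (C,nl)→10020, (A,nl)→10500; best=1200 via (A,hash)
  {ABD}: card=50000; try (B,hash)→8800, (A,hash)→14200, (B,merge)→15600, (A,merge)→154120, (A,nl)→204000, (B,nl)→400600; best=8800 via (B,hash)
  {ACD}: card=250000; try (D,hash)→9400, (C,hash)→10600, (C,merge)→16600, (D,merge)→73000, (D,nl_idx)→291200, (C,nl)→500600 …(+1); best=9400 via (D,hash)
  {ABCD}: card=12500000; try (C,hash)→67800, (B,hash)→266600, (C,merge)→863800, (B,merge)→4763400, (C,nl)→25008800, (B,nl)→100009400; best=67800 via (C,hash)

67800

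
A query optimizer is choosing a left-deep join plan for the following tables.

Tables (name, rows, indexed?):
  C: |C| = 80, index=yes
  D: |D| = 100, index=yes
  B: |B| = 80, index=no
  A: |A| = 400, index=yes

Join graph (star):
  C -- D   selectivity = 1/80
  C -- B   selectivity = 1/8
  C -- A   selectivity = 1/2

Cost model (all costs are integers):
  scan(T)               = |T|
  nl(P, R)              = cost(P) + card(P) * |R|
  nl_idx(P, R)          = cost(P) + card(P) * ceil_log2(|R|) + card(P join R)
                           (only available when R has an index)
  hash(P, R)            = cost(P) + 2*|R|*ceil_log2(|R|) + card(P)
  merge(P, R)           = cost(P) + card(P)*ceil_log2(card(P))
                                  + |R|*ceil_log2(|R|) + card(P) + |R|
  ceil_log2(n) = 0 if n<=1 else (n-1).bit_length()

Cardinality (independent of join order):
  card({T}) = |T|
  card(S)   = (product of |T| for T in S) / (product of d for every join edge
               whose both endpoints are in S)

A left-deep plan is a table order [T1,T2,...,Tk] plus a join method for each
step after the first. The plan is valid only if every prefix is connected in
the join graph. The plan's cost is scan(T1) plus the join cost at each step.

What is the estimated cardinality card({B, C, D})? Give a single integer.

Tables in S: B(80), C(80), D(100)
Edges inside S: C-D(d=80), C-B(d=8)
numerator = 80 * 80 * 100 = 640000
denominator = 80 * 8 = 640
card(S) = 640000 / 640 = 1000

1000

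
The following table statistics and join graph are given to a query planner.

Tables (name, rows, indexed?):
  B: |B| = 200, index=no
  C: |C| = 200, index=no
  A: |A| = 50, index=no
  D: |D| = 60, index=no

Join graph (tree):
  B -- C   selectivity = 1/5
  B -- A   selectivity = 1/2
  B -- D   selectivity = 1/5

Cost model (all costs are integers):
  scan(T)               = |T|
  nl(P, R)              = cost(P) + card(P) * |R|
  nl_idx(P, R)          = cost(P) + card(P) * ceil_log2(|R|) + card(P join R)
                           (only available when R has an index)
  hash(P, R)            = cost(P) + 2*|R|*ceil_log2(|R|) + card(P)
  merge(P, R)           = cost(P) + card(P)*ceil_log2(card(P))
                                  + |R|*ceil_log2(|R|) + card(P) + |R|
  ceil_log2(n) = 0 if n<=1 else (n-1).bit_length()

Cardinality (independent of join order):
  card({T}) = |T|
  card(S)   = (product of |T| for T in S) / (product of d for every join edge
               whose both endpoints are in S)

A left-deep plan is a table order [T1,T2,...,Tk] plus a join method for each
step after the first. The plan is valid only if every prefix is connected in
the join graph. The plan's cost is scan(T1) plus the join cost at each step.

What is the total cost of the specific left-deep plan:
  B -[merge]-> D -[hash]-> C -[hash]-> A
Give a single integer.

step 1: scan B: cost=200, card=200
step 2: join D via merge
    card(P join D) = 200*60/(5) = 2400
    cost = 200 + 200*8 + 60*6 + 200 + 60 = 2420
step 3: join C via hash
    card(P join C) = 2400*200/(5) = 96000
    cost = 2420 + 2*200*8 + 2400 = 8020
step 4: join A via hash
    card(P join A) = 96000*50/(2) = 2400000
    cost = 8020 + 2*50*6 + 96000 = 104620

104620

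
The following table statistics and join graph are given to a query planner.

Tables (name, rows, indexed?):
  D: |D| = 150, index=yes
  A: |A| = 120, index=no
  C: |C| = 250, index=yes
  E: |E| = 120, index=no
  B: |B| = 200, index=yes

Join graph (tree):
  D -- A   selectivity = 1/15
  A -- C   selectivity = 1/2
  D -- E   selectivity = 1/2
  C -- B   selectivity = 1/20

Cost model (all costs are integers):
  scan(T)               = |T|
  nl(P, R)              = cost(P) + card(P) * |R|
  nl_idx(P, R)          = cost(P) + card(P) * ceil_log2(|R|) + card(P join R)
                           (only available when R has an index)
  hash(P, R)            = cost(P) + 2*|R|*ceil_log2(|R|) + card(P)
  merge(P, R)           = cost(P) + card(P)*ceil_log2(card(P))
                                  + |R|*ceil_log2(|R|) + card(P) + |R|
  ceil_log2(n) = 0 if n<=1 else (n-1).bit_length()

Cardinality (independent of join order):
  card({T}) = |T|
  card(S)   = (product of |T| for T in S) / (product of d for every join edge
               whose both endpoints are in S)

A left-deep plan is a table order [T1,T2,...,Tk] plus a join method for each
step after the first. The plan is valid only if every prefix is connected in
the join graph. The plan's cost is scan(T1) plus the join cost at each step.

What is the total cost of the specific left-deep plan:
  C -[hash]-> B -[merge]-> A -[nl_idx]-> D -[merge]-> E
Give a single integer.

35738120

step 1: scan C: cost=250, card=250
step 2: join B via hash
    card(P join B) = 250*200/(20) = 2500
    cost = 250 + 2*200*8 + 250 = 3700
step 3: join A via merge
    card(P join A) = 2500*120/(2) = 150000
    cost = 3700 + 2500*12 + 120*7 + 2500 + 120 = 37160
step 4: join D via nl_idx
    card(P join D) = 150000*150/(15) = 1500000
    cost = 37160 + 150000*8 + 1500000 = 2737160
step 5: join E via merge
    card(P join E) = 1500000*120/(2) = 90000000
    cost = 2737160 + 1500000*21 + 120*7 + 1500000 + 120 = 35738120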